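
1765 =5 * 353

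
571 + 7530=8101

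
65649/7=65649/7 = 9378.43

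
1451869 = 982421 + 469448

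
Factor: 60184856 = 2^3  *19^1*395953^1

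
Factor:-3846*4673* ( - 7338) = 2^2*3^2*641^1 * 1223^1*4673^1=   131881163004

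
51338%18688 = 13962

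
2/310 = 1/155 = 0.01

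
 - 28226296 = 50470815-78697111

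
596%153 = 137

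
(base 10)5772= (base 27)7ol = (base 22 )bk8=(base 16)168c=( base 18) HEC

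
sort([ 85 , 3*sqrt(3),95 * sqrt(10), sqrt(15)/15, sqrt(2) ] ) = [ sqrt(15 )/15 , sqrt ( 2), 3*sqrt(3 ),85,95 * sqrt(10) ]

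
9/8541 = 1/949  =  0.00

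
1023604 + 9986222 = 11009826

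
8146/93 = 87 + 55/93 = 87.59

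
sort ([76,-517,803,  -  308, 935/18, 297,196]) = [ - 517, -308, 935/18, 76,196, 297,803]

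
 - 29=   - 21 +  - 8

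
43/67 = 43/67 = 0.64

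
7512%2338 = 498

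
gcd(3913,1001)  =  91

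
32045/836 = 38+277/836=38.33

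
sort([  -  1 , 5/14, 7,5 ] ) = [ - 1, 5/14 , 5,7]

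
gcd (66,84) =6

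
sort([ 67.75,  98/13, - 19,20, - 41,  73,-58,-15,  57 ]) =[  -  58, - 41, - 19,-15,98/13,  20,57,67.75,73 ] 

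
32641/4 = 32641/4 = 8160.25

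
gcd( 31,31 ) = 31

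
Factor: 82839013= 73^1*1134781^1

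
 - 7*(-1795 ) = 12565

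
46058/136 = 338+45/68 =338.66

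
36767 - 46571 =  - 9804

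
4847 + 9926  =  14773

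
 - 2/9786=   -  1 + 4892/4893=- 0.00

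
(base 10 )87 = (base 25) 3c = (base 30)2R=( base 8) 127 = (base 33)2L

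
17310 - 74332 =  - 57022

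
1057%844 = 213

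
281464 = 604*466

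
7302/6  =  1217 = 1217.00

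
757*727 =550339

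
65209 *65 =4238585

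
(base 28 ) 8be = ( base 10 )6594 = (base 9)10036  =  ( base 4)1213002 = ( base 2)1100111000010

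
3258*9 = 29322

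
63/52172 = 63/52172=0.00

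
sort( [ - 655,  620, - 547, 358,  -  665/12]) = [ - 655, - 547 , - 665/12,358, 620 ] 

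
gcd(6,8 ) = 2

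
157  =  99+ 58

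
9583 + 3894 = 13477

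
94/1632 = 47/816=0.06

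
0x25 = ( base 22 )1F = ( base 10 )37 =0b100101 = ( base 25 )1C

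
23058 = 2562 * 9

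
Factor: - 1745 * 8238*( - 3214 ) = 2^2 * 3^1*5^1*349^1*1373^1*1607^1 = 46202246340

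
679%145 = 99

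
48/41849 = 48/41849 = 0.00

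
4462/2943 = 1  +  1519/2943 = 1.52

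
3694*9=33246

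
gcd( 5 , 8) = 1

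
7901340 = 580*13623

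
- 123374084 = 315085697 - 438459781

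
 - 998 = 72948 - 73946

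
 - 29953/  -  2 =29953/2 = 14976.50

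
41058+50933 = 91991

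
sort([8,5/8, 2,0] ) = [ 0,5/8, 2, 8 ]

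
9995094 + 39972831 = 49967925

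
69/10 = 69/10 = 6.90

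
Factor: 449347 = 449347^1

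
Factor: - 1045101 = - 3^1*348367^1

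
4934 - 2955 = 1979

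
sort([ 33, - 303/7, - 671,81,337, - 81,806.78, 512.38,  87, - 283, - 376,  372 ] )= [ - 671, - 376, - 283, - 81, - 303/7,33,81 , 87, 337,372,512.38,806.78] 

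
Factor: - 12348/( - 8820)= 5^ ( - 1) * 7^1 = 7/5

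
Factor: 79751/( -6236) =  - 2^( - 2)*7^1*1559^( - 1)*11393^1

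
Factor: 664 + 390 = 1054 = 2^1 * 17^1*31^1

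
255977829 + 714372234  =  970350063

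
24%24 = 0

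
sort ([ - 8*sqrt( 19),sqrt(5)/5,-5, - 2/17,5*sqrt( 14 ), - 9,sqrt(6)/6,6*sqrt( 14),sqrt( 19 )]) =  [  -  8 * sqrt( 19 ), - 9, -5,  -  2/17,sqrt( 6 )/6,sqrt(5) /5,sqrt(19) , 5*sqrt( 14) , 6*sqrt( 14)] 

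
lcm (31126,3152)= 249008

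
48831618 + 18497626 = 67329244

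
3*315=945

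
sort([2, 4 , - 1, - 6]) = [-6, - 1 , 2,4] 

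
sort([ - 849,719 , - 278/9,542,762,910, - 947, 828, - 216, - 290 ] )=[ - 947, - 849, - 290, -216, - 278/9,542,719,  762,828, 910 ] 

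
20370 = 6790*3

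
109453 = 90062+19391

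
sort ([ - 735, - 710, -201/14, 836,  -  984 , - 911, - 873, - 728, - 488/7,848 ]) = [ - 984, - 911 , - 873 , - 735, - 728, - 710, - 488/7, - 201/14, 836, 848]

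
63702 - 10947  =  52755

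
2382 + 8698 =11080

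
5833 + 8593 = 14426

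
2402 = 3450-1048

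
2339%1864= 475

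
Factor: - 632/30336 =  - 1/48 = - 2^( - 4 ) * 3^(  -  1)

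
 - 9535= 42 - 9577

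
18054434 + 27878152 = 45932586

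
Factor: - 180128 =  - 2^5*13^1*433^1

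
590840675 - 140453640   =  450387035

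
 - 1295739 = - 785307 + -510432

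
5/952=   5/952 = 0.01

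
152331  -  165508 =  - 13177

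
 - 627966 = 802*( - 783)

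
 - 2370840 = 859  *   (-2760) 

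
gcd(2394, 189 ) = 63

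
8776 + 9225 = 18001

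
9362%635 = 472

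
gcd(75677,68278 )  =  7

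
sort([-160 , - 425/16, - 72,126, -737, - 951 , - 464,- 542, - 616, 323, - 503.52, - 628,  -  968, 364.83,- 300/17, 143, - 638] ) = [  -  968, - 951, - 737 ,-638,- 628 ,- 616, - 542, - 503.52, - 464, - 160,-72,  -  425/16, - 300/17,126, 143,323, 364.83 ] 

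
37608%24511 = 13097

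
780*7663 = 5977140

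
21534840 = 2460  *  8754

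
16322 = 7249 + 9073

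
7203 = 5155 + 2048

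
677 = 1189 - 512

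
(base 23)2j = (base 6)145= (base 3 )2102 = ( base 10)65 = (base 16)41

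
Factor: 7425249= 3^1*13^1*190391^1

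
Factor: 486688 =2^5*67^1 * 227^1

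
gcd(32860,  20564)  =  212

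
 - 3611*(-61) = 220271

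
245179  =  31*7909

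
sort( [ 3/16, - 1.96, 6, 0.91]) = [ -1.96  ,  3/16, 0.91, 6]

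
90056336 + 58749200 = 148805536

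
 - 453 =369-822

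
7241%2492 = 2257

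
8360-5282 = 3078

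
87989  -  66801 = 21188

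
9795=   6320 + 3475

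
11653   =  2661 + 8992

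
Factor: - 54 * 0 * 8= 0= 0^1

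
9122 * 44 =401368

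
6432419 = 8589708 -2157289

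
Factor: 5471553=3^1*313^1*5827^1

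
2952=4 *738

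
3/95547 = 1/31849 =0.00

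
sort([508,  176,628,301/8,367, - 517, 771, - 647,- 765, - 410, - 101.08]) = [ - 765, - 647, - 517, - 410, - 101.08, 301/8 , 176,  367, 508,628,771 ]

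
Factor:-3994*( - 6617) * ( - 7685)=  - 203101470130 = - 2^1*5^1*13^1 *29^1*53^1*509^1*1997^1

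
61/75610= 61/75610=0.00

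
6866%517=145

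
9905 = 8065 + 1840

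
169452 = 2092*81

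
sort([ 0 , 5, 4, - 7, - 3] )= [  -  7, - 3,  0, 4, 5 ]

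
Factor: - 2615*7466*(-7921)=154646356390 = 2^1*5^1*89^2 * 523^1*3733^1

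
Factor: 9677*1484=2^2*7^1*53^1*9677^1 = 14360668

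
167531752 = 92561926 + 74969826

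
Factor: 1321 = 1321^1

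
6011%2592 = 827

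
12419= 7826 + 4593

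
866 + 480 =1346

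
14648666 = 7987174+6661492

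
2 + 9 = 11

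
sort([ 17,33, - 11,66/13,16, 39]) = [ - 11,66/13 , 16,17,33, 39]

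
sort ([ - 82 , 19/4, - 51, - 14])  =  [ - 82,  -  51,-14,19/4] 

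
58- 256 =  - 198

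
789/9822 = 263/3274=0.08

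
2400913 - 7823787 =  - 5422874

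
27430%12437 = 2556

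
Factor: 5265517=5265517^1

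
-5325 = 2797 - 8122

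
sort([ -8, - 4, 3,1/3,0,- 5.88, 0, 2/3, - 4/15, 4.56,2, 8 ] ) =[ - 8,  -  5.88, - 4, - 4/15, 0,0,1/3, 2/3, 2,  3,  4.56, 8] 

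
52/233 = 52/233 = 0.22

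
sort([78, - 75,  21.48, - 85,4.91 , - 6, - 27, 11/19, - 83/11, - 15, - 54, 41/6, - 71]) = [ -85 , - 75, - 71,-54, - 27, - 15, - 83/11, - 6,11/19,4.91,  41/6, 21.48, 78]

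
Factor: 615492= 2^2*3^3*41^1*139^1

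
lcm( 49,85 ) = 4165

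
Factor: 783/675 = 5^ ( - 2)*29^1 =29/25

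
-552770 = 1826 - 554596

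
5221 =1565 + 3656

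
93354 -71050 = 22304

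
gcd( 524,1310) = 262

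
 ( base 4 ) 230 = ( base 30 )1e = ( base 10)44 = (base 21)22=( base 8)54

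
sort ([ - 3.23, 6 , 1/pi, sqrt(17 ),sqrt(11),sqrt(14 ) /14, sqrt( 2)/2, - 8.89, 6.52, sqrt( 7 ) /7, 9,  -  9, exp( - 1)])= [ - 9, - 8.89, - 3.23,sqrt(14 ) /14, 1/pi, exp ( - 1 ), sqrt (7)/7,sqrt( 2)/2, sqrt(11),sqrt(17), 6, 6.52,9]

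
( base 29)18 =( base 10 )37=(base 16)25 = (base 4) 211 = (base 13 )2b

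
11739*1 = 11739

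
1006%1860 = 1006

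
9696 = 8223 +1473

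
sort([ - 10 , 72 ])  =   [ - 10,72] 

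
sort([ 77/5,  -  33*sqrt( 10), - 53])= [ - 33*sqrt( 10 ), - 53, 77/5 ]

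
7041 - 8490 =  - 1449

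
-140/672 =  - 1+19/24 =- 0.21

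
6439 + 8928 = 15367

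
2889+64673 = 67562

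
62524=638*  98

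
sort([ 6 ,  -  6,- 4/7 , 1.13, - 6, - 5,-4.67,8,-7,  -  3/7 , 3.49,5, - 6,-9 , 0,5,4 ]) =[ - 9, - 7,  -  6,-6, - 6,-5,-4.67,-4/7,-3/7, 0,1.13,3.49,4 , 5,5 , 6,8 ]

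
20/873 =20/873 = 0.02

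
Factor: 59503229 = 31^1 * 1919459^1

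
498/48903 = 166/16301=0.01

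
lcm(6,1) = 6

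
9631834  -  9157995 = 473839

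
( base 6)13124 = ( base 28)2F8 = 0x7CC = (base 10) 1996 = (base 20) 4jg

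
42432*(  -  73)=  - 3097536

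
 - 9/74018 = - 9/74018 = -0.00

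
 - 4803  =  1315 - 6118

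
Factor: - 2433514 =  - 2^1*41^1*59^1 * 503^1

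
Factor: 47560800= 2^5*3^1*5^2*7^1*19^1*149^1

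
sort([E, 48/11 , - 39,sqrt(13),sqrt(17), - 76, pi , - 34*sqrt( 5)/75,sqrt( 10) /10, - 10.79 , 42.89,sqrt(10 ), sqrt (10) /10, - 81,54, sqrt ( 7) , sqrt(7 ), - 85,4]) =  [ - 85, - 81, - 76, - 39, - 10.79, - 34*sqrt(5)/75,sqrt( 10 ) /10, sqrt(10) /10, sqrt ( 7 ),sqrt(7),E,pi, sqrt( 10), sqrt(13),4,  sqrt(17), 48/11 , 42.89,54 ] 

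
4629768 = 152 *30459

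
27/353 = 27/353 = 0.08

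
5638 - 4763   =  875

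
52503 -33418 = 19085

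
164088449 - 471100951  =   - 307012502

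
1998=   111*18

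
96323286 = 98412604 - 2089318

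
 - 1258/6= - 629/3 = -209.67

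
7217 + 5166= 12383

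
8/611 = 8/611=0.01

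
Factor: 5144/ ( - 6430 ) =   -  2^2*5^( - 1)  =  - 4/5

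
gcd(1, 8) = 1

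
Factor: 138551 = 7^1*19793^1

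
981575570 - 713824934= 267750636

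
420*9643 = 4050060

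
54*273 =14742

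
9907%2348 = 515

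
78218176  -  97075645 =-18857469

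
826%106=84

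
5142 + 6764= 11906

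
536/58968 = 67/7371 = 0.01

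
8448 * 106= 895488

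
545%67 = 9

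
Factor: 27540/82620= 1/3 = 3^(  -  1)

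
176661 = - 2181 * ( - 81 ) 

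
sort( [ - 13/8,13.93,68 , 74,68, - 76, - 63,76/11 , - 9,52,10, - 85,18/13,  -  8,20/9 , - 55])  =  [-85,-76, - 63, - 55 , - 9,- 8 , - 13/8, 18/13,20/9, 76/11,10, 13.93, 52,  68, 68,74]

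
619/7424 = 619/7424 = 0.08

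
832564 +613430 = 1445994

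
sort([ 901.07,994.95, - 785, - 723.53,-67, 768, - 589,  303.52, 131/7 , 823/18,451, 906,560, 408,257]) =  [ - 785,-723.53, - 589,  -  67, 131/7,823/18,  257, 303.52, 408, 451, 560, 768 , 901.07, 906, 994.95]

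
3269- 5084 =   -  1815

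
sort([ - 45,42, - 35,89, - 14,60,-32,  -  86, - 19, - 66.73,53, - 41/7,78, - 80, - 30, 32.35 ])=[ - 86,-80,-66.73, - 45,-35,-32, - 30, - 19,  -  14, - 41/7, 32.35,42,53,60, 78 , 89 ] 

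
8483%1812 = 1235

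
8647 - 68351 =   -  59704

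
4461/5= 892+1/5 = 892.20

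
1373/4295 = 1373/4295 = 0.32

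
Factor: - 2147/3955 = -5^ ( - 1) *7^( - 1)*19^1 = - 19/35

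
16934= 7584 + 9350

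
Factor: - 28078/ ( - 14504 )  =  14039/7252 = 2^( - 2)* 7^ (-2 )*37^( - 1 )*101^1*139^1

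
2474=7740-5266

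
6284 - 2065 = 4219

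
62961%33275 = 29686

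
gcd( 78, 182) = 26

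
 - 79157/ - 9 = 8795 + 2/9  =  8795.22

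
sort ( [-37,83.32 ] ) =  [-37, 83.32 ]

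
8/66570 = 4/33285 = 0.00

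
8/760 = 1/95= 0.01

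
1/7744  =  1/7744= 0.00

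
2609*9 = 23481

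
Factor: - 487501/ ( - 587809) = 7^2*17^( - 1)*71^( - 1) * 487^( - 1 )*9949^1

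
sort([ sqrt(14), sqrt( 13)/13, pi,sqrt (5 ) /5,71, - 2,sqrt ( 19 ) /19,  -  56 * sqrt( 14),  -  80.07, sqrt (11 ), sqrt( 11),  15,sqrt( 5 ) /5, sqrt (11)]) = [ - 56*sqrt( 14 ), - 80.07, -2,sqrt(19)/19, sqrt( 13 ) /13, sqrt (5 ) /5, sqrt(5 ) /5,pi,  sqrt( 11 ) , sqrt(11),  sqrt( 11 ),sqrt(14), 15, 71]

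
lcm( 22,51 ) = 1122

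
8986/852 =4493/426 = 10.55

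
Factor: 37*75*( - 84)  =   -2^2 * 3^2*5^2 * 7^1*37^1=- 233100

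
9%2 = 1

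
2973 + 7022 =9995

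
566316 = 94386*6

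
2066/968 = 2  +  65/484  =  2.13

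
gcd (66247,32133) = 1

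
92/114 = 46/57 = 0.81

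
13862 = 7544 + 6318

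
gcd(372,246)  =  6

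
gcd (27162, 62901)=9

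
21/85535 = 21/85535 = 0.00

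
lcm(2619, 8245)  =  222615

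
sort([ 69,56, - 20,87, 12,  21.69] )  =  [-20,12,  21.69 , 56,69, 87 ]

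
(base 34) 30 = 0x66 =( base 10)102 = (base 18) 5C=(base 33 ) 33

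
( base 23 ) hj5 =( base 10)9435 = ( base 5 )300220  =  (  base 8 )22333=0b10010011011011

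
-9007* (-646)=5818522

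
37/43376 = 37/43376 = 0.00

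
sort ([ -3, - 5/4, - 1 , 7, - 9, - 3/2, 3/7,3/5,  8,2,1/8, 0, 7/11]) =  [ - 9, - 3 ,-3/2 , - 5/4, - 1,0, 1/8,3/7, 3/5,7/11, 2,  7,8]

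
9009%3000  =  9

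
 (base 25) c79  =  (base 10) 7684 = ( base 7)31255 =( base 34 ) 6m0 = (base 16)1e04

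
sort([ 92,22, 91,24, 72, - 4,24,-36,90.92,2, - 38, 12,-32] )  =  [ - 38, - 36,-32, - 4,2,12, 22, 24,  24,72, 90.92 , 91,  92 ] 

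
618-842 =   -  224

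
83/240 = 83/240  =  0.35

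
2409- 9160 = - 6751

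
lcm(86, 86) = 86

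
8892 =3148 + 5744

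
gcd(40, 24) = 8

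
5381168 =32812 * 164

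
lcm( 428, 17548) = 17548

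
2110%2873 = 2110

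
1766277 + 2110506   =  3876783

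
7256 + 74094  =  81350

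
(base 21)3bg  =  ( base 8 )3042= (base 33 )1EJ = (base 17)576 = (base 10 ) 1570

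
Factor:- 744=-2^3*3^1*31^1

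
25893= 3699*7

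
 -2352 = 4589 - 6941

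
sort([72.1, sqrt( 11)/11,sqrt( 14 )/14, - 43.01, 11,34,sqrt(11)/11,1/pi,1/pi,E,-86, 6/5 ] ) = [ - 86 , - 43.01,sqrt(14) /14,  sqrt ( 11 ) /11, sqrt( 11)/11,1/pi,1/pi  ,  6/5,E,11, 34,72.1]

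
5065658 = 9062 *559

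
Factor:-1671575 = - 5^2 * 66863^1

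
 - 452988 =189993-642981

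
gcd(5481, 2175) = 87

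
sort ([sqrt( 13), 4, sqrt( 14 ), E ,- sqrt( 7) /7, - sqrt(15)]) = [  -  sqrt(15)  , - sqrt(7 ) /7, E, sqrt( 13 ), sqrt( 14 ),4] 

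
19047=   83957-64910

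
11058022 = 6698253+4359769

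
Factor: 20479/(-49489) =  - 11^( - 2)*409^( - 1)*20479^1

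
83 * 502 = 41666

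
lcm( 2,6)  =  6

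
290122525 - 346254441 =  -56131916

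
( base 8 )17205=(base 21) hf1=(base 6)100101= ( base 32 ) 7K5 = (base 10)7813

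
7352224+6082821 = 13435045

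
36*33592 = 1209312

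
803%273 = 257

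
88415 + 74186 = 162601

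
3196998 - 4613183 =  - 1416185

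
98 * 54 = 5292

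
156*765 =119340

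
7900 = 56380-48480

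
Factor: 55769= 7^1*31^1*257^1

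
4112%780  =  212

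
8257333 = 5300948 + 2956385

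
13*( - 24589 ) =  - 319657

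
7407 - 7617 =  - 210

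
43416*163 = 7076808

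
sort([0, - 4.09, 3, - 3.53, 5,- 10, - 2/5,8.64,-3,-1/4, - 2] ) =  [ - 10, - 4.09,  -  3.53,-3, - 2, - 2/5, - 1/4, 0, 3,  5, 8.64] 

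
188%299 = 188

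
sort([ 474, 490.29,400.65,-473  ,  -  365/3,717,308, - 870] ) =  [ - 870, - 473, -365/3,308, 400.65,474 , 490.29, 717 ]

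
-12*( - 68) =816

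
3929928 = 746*5268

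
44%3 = 2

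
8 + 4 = 12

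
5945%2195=1555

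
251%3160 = 251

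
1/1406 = 1/1406  =  0.00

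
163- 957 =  -794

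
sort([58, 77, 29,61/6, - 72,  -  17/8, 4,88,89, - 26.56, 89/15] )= [  -  72, - 26.56, -17/8,  4,89/15, 61/6,29, 58, 77,88,89] 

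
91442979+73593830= 165036809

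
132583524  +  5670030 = 138253554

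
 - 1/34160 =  - 1/34160 =- 0.00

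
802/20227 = 802/20227 = 0.04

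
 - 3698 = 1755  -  5453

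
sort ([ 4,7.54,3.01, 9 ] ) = [ 3.01,4,7.54,9] 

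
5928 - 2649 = 3279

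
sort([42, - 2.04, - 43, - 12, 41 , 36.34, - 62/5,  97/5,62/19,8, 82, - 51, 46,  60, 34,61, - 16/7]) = [ - 51, - 43, - 62/5, - 12,  -  16/7 , - 2.04,62/19,8, 97/5,34, 36.34, 41,42, 46, 60, 61,82]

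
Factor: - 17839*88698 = - 1582283622 = - 2^1  *3^1*14783^1*17839^1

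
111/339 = 37/113 = 0.33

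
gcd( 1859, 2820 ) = 1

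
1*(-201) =-201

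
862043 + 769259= 1631302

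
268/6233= 268/6233=0.04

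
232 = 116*2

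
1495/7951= 1495/7951 = 0.19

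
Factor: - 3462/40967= - 6/71 = - 2^1*3^1 *71^( - 1)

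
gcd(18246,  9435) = 3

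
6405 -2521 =3884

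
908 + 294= 1202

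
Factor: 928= 2^5*29^1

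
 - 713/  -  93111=713/93111 = 0.01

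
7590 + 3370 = 10960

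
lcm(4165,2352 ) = 199920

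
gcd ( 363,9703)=1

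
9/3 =3=3.00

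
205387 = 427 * 481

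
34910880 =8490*4112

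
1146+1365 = 2511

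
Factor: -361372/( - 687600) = 2^( - 2)*3^( - 2 ) * 5^ ( - 2 )*11^1*43^1 = 473/900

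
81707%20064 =1451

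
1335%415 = 90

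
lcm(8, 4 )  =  8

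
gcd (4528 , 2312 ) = 8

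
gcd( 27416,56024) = 1192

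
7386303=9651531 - 2265228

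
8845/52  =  170+5/52 =170.10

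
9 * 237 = 2133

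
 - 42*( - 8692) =365064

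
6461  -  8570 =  - 2109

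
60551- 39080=21471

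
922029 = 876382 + 45647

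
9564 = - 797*( - 12 )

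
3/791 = 3/791 = 0.00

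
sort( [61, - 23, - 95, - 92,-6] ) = [  -  95, - 92, -23, -6 , 61]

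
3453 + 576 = 4029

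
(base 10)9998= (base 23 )IKG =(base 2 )10011100001110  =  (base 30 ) b38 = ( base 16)270E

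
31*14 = 434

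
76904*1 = 76904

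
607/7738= 607/7738 = 0.08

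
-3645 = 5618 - 9263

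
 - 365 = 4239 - 4604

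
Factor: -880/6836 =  - 2^2*5^1* 11^1*1709^(  -  1) = - 220/1709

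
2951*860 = 2537860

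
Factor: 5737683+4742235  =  10479918  =  2^1*3^1*167^1*10459^1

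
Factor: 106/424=1/4 = 2^(  -  2)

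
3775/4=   943 + 3/4 = 943.75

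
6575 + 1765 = 8340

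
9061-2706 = 6355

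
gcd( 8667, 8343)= 81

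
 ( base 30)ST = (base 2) 1101100101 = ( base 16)365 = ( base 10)869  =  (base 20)239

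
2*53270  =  106540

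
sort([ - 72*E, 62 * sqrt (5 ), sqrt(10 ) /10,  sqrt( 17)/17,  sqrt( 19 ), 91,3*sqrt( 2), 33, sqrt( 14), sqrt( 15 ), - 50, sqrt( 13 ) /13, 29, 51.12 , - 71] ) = [  -  72*E, - 71, - 50, sqrt(17 ) /17,sqrt(13 )/13, sqrt( 10 ) /10,sqrt (14) , sqrt( 15), 3*sqrt(2 ), sqrt( 19), 29, 33,  51.12, 91,62 * sqrt( 5 ) ]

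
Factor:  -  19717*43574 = -2^1*19717^1*21787^1=- 859148558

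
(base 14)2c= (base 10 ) 40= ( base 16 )28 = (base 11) 37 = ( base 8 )50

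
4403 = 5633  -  1230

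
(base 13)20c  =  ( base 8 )536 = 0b101011110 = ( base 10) 350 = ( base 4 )11132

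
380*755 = 286900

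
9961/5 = 1992  +  1/5= 1992.20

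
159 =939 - 780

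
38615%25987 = 12628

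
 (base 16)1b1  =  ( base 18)161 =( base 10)433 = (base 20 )11D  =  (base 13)274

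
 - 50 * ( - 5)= 250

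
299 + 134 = 433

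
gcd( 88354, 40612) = 2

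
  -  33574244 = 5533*(  -  6068 ) 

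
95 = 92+3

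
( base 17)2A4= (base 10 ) 752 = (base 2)1011110000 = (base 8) 1360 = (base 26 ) 12O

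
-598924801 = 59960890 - 658885691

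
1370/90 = 15 + 2/9 = 15.22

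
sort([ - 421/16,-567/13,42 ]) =[ - 567/13,-421/16,42 ] 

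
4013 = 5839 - 1826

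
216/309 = 72/103= 0.70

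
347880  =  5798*60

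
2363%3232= 2363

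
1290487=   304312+986175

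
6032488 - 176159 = 5856329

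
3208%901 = 505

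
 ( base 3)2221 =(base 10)79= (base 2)1001111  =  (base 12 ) 67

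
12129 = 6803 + 5326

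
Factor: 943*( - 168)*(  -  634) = 100440816 = 2^4*3^1*7^1*23^1* 41^1*317^1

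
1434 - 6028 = - 4594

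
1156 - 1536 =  - 380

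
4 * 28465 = 113860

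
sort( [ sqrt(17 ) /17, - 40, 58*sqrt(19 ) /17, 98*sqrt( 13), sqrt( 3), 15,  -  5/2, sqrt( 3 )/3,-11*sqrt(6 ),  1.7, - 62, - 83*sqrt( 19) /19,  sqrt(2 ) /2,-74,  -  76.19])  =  [-76.19, - 74,-62, - 40, - 11*sqrt( 6),-83* sqrt ( 19 )/19, - 5/2,sqrt (17)/17, sqrt( 3 ) /3,  sqrt(2 ) /2, 1.7, sqrt(3 ), 58*sqrt ( 19 ) /17, 15, 98*sqrt( 13) ]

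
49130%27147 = 21983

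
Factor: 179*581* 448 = 2^6*7^2*83^1*179^1=46591552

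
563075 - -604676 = 1167751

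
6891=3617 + 3274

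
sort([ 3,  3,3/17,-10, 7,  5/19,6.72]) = [ - 10,3/17, 5/19, 3, 3, 6.72,  7 ]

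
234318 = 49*4782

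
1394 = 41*34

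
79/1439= 79/1439 = 0.05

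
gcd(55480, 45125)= 95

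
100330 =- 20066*( - 5 ) 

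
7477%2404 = 265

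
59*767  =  45253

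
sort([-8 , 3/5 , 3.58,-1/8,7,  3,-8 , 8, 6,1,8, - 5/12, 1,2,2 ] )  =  [ - 8,-8, - 5/12,-1/8, 3/5, 1,1, 2, 2, 3,3.58,6, 7 , 8, 8 ]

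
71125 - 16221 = 54904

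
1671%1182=489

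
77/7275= 77/7275 = 0.01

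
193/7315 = 193/7315 = 0.03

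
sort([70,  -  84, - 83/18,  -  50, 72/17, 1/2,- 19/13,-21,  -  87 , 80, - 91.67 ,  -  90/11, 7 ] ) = [-91.67, - 87,-84 , - 50, - 21,- 90/11, - 83/18, - 19/13, 1/2, 72/17,7, 70, 80 ]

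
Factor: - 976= - 2^4*61^1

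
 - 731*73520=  -53743120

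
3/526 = 3/526 = 0.01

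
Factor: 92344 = 2^3*7^1*17^1*97^1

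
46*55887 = 2570802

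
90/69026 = 45/34513 = 0.00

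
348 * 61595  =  21435060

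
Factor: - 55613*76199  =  - 4237654987 = - 19^1*23^1 * 2927^1*3313^1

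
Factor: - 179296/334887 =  - 2^5*3^( - 1)*7^( - 1 )*13^1 * 37^( - 1 ) = -  416/777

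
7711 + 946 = 8657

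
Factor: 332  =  2^2*83^1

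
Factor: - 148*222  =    -  2^3 *3^1*37^2 = -  32856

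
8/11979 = 8/11979  =  0.00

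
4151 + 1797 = 5948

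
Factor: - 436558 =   -  2^1*218279^1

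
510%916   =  510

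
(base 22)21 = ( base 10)45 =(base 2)101101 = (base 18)29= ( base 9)50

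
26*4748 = 123448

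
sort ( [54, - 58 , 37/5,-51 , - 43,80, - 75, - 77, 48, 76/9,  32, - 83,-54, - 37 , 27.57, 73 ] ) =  [ - 83, - 77, - 75, - 58,-54, - 51, - 43,- 37, 37/5,76/9, 27.57,32, 48,54, 73,80]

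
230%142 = 88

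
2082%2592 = 2082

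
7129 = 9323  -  2194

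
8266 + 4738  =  13004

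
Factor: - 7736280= - 2^3*3^1*5^1*23^1*2803^1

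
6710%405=230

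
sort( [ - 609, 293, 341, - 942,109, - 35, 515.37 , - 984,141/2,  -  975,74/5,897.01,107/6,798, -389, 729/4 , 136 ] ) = [ - 984, - 975, - 942, - 609, - 389, - 35, 74/5,  107/6, 141/2 , 109,136, 729/4  ,  293,  341,515.37,798,  897.01]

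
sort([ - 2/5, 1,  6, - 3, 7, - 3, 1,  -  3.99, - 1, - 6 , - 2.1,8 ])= [  -  6, - 3.99 , - 3, - 3, - 2.1 ,-1, - 2/5, 1,1, 6 , 7, 8 ]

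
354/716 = 177/358 = 0.49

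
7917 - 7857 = 60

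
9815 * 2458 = 24125270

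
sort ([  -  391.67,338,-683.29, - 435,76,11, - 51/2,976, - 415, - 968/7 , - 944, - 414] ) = [ - 944, - 683.29, - 435, - 415, - 414, - 391.67, - 968/7,  -  51/2, 11,76,338,  976 ] 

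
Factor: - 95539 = -95539^1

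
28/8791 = 28/8791 = 0.00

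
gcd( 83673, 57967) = 1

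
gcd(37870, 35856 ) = 2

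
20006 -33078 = -13072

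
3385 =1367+2018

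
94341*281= 26509821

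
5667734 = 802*7067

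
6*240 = 1440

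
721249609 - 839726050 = -118476441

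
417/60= 6  +  19/20 = 6.95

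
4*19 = 76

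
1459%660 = 139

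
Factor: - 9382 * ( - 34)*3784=2^5 *11^1*17^1  *  43^1*4691^1 = 1207050592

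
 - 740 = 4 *( -185 ) 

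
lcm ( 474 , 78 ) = 6162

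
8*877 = 7016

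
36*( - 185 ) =  -  6660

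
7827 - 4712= 3115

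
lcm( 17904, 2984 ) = 17904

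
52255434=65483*798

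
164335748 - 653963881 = -489628133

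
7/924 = 1/132 = 0.01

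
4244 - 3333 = 911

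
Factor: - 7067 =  - 37^1*191^1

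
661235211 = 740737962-79502751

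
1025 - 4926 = -3901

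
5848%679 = 416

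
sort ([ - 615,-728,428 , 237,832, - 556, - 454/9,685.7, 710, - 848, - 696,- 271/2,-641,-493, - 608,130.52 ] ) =[ - 848, - 728  , - 696, - 641, - 615, - 608,-556, - 493,-271/2, - 454/9, 130.52 , 237 , 428, 685.7, 710,  832 ] 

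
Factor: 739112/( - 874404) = -2^1*3^(  -  2) * 11^1*37^1*107^(-1) = - 814/963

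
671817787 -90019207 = 581798580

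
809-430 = 379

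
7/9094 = 7/9094 = 0.00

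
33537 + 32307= 65844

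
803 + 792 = 1595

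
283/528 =283/528 = 0.54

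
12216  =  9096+3120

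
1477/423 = 3 + 208/423  =  3.49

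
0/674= 0 = 0.00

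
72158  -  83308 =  - 11150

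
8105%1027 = 916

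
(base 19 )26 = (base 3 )1122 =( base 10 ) 44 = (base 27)1h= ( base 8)54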